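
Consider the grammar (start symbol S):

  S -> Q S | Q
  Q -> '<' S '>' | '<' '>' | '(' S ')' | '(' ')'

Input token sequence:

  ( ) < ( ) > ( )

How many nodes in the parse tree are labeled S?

4

[S [Q ( )] [S [Q < [S [Q ( )]] >] [S [Q ( )]]]]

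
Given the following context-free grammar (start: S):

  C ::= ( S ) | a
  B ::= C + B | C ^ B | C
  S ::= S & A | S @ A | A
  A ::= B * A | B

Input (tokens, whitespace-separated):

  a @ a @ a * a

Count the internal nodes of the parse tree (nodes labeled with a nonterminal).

[S [S [S [A [B [C a]]]] @ [A [B [C a]]]] @ [A [B [C a]] * [A [B [C a]]]]]

15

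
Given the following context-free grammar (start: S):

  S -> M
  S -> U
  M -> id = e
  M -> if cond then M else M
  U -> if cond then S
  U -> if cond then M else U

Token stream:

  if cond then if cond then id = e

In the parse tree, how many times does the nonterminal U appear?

[S [U if cond then [S [U if cond then [S [M id = e]]]]]]

2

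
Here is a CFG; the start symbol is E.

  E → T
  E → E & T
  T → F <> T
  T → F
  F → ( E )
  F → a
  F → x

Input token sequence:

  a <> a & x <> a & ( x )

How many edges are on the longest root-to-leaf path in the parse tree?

[E [E [E [T [F a] <> [T [F a]]]] & [T [F x] <> [T [F a]]]] & [T [F ( [E [T [F x]]] )]]]

6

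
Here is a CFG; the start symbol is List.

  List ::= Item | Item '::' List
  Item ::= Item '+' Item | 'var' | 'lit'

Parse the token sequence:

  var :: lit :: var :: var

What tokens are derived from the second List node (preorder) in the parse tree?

lit :: var :: var

[List [Item var] :: [List [Item lit] :: [List [Item var] :: [List [Item var]]]]]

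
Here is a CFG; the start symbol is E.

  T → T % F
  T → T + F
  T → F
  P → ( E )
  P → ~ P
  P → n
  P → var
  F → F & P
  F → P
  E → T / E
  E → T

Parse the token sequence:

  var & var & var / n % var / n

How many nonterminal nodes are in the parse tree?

19

[E [T [F [F [F [P var]] & [P var]] & [P var]]] / [E [T [T [F [P n]]] % [F [P var]]] / [E [T [F [P n]]]]]]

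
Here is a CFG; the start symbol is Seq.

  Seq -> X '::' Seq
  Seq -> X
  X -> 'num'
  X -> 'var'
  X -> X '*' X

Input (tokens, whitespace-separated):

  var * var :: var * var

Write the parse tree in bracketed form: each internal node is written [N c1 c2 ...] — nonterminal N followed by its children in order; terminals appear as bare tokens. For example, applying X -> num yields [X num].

[Seq [X [X var] * [X var]] :: [Seq [X [X var] * [X var]]]]

Seq
X :: Seq
X * X :: Seq
var * X :: Seq
var * var :: Seq
var * var :: X
var * var :: X * X
var * var :: var * X
var * var :: var * var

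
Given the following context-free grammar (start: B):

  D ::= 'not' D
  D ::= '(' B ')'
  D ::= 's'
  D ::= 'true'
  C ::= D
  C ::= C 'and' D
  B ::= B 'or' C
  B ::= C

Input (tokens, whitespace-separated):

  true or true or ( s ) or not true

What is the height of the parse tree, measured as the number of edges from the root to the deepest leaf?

[B [B [B [B [C [D true]]] or [C [D true]]] or [C [D ( [B [C [D s]]] )]]] or [C [D not [D true]]]]

7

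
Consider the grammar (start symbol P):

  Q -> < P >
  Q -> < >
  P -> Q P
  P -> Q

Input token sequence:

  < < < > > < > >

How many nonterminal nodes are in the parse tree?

[P [Q < [P [Q < [P [Q < >]] >] [P [Q < >]]] >]]

8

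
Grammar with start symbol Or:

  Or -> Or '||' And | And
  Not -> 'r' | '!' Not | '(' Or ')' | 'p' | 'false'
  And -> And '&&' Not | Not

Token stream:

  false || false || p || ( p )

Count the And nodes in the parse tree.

[Or [Or [Or [Or [And [Not false]]] || [And [Not false]]] || [And [Not p]]] || [And [Not ( [Or [And [Not p]]] )]]]

5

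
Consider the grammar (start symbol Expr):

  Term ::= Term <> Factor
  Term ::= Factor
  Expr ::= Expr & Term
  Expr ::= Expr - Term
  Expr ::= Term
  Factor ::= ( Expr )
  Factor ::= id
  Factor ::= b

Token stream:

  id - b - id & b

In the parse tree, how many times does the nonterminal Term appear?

4

[Expr [Expr [Expr [Expr [Term [Factor id]]] - [Term [Factor b]]] - [Term [Factor id]]] & [Term [Factor b]]]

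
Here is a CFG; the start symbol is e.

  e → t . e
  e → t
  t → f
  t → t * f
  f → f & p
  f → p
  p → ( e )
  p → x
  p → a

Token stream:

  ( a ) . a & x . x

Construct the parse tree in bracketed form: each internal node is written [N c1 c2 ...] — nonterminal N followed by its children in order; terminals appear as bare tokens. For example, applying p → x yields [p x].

[e [t [f [p ( [e [t [f [p a]]]] )]]] . [e [t [f [f [p a]] & [p x]]] . [e [t [f [p x]]]]]]

e
t . e
f . e
p . e
( e ) . e
( t ) . e
( f ) . e
( p ) . e
( a ) . e
( a ) . t . e
( a ) . f . e
( a ) . f & p . e
( a ) . p & p . e
( a ) . a & p . e
( a ) . a & x . e
( a ) . a & x . t
( a ) . a & x . f
( a ) . a & x . p
( a ) . a & x . x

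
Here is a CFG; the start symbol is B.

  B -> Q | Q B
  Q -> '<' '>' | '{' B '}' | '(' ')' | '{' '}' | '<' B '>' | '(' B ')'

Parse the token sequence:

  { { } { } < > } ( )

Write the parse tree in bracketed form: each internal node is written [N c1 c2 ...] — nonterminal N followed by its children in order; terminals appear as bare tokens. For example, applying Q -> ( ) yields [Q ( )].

[B [Q { [B [Q { }] [B [Q { }] [B [Q < >]]]] }] [B [Q ( )]]]

B
Q B
{ B } B
{ Q B } B
{ { } B } B
{ { } Q B } B
{ { } { } B } B
{ { } { } Q } B
{ { } { } < > } B
{ { } { } < > } Q
{ { } { } < > } ( )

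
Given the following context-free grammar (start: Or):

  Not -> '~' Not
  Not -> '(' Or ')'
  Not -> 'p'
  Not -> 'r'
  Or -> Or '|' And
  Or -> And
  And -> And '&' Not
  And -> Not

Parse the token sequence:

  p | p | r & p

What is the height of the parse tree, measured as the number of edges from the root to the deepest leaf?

[Or [Or [Or [And [Not p]]] | [And [Not p]]] | [And [And [Not r]] & [Not p]]]

5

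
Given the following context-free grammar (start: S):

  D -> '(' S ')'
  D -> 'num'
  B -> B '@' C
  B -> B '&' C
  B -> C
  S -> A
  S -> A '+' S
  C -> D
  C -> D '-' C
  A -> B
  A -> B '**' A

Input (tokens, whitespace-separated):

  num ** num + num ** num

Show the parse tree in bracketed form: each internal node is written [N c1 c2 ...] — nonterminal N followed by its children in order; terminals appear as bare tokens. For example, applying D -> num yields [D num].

[S [A [B [C [D num]]] ** [A [B [C [D num]]]]] + [S [A [B [C [D num]]] ** [A [B [C [D num]]]]]]]

S
A + S
B ** A + S
C ** A + S
D ** A + S
num ** A + S
num ** B + S
num ** C + S
num ** D + S
num ** num + S
num ** num + A
num ** num + B ** A
num ** num + C ** A
num ** num + D ** A
num ** num + num ** A
num ** num + num ** B
num ** num + num ** C
num ** num + num ** D
num ** num + num ** num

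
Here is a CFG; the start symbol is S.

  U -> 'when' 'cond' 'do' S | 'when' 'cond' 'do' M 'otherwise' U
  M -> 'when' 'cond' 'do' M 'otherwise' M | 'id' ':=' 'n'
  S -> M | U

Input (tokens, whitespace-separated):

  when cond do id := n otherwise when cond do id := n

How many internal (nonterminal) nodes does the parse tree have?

6

[S [U when cond do [M id := n] otherwise [U when cond do [S [M id := n]]]]]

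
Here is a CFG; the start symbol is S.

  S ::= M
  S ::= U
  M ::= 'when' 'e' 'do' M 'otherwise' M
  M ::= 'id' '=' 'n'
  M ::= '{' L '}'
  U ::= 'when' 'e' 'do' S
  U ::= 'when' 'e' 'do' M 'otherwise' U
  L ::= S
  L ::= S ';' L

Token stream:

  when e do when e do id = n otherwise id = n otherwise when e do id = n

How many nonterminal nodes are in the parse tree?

8

[S [U when e do [M when e do [M id = n] otherwise [M id = n]] otherwise [U when e do [S [M id = n]]]]]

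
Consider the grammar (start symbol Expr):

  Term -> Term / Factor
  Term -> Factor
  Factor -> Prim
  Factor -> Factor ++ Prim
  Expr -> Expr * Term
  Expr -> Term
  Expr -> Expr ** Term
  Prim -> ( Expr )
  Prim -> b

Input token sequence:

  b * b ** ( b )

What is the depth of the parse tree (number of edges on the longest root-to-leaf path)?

[Expr [Expr [Expr [Term [Factor [Prim b]]]] * [Term [Factor [Prim b]]]] ** [Term [Factor [Prim ( [Expr [Term [Factor [Prim b]]]] )]]]]

8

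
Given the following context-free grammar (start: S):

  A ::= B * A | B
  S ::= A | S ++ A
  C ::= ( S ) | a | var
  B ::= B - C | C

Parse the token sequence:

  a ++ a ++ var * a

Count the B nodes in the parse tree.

4

[S [S [S [A [B [C a]]]] ++ [A [B [C a]]]] ++ [A [B [C var]] * [A [B [C a]]]]]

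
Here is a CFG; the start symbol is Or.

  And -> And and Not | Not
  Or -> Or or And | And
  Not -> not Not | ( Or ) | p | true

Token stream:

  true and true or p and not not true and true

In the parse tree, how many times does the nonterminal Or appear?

2

[Or [Or [And [And [Not true]] and [Not true]]] or [And [And [And [Not p]] and [Not not [Not not [Not true]]]] and [Not true]]]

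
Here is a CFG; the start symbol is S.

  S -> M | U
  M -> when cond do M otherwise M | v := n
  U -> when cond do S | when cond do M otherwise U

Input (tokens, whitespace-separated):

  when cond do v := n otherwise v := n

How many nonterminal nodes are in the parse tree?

4

[S [M when cond do [M v := n] otherwise [M v := n]]]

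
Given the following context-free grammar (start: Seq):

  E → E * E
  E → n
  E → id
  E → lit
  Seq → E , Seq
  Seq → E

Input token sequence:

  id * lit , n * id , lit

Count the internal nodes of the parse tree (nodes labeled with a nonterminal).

10

[Seq [E [E id] * [E lit]] , [Seq [E [E n] * [E id]] , [Seq [E lit]]]]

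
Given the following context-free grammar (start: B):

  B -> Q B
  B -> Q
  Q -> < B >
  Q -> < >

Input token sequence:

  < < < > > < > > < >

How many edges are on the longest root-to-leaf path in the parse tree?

6

[B [Q < [B [Q < [B [Q < >]] >] [B [Q < >]]] >] [B [Q < >]]]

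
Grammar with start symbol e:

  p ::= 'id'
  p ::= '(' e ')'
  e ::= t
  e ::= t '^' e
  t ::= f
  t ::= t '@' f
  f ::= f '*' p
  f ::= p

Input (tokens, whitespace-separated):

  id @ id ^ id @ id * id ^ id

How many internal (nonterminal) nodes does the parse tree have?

[e [t [t [f [p id]]] @ [f [p id]]] ^ [e [t [t [f [p id]]] @ [f [f [p id]] * [p id]]] ^ [e [t [f [p id]]]]]]

20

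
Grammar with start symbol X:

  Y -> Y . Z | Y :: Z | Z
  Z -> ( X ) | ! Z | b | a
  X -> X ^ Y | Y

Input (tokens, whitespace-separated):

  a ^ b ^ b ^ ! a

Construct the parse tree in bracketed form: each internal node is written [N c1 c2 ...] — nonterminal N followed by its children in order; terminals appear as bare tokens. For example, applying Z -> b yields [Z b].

[X [X [X [X [Y [Z a]]] ^ [Y [Z b]]] ^ [Y [Z b]]] ^ [Y [Z ! [Z a]]]]

X
X ^ Y
X ^ Y ^ Y
X ^ Y ^ Y ^ Y
Y ^ Y ^ Y ^ Y
Z ^ Y ^ Y ^ Y
a ^ Y ^ Y ^ Y
a ^ Z ^ Y ^ Y
a ^ b ^ Y ^ Y
a ^ b ^ Z ^ Y
a ^ b ^ b ^ Y
a ^ b ^ b ^ Z
a ^ b ^ b ^ ! Z
a ^ b ^ b ^ ! a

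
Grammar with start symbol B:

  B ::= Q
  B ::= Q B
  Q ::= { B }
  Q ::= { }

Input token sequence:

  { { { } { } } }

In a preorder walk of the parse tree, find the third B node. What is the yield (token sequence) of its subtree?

{ } { }

[B [Q { [B [Q { [B [Q { }] [B [Q { }]]] }]] }]]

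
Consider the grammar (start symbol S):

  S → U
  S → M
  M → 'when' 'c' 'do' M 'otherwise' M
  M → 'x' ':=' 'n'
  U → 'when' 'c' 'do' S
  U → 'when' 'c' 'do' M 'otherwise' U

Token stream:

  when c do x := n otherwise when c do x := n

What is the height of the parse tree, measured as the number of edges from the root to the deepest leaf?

[S [U when c do [M x := n] otherwise [U when c do [S [M x := n]]]]]

5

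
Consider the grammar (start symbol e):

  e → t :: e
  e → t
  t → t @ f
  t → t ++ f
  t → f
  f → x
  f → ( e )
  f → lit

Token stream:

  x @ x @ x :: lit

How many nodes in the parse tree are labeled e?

[e [t [t [t [f x]] @ [f x]] @ [f x]] :: [e [t [f lit]]]]

2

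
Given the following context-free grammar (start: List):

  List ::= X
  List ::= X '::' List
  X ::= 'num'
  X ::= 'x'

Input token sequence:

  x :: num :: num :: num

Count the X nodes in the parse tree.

[List [X x] :: [List [X num] :: [List [X num] :: [List [X num]]]]]

4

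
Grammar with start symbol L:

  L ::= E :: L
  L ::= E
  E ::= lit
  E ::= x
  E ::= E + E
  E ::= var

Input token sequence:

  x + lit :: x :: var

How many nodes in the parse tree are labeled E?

[L [E [E x] + [E lit]] :: [L [E x] :: [L [E var]]]]

5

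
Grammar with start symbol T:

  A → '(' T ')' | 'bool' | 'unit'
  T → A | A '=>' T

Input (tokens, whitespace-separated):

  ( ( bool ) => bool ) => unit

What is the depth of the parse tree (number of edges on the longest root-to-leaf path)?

[T [A ( [T [A ( [T [A bool]] )] => [T [A bool]]] )] => [T [A unit]]]

6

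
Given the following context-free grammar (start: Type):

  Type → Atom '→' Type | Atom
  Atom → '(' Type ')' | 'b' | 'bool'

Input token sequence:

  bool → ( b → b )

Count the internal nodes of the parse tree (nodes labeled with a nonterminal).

[Type [Atom bool] → [Type [Atom ( [Type [Atom b] → [Type [Atom b]]] )]]]

8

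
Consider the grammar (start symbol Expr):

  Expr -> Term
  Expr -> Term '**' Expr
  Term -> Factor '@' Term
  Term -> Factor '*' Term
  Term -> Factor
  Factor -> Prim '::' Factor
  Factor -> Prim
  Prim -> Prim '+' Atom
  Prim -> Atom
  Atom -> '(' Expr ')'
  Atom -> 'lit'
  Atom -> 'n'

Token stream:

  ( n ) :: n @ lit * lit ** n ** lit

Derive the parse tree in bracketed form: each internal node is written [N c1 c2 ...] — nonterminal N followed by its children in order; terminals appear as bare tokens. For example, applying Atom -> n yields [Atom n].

[Expr [Term [Factor [Prim [Atom ( [Expr [Term [Factor [Prim [Atom n]]]]] )]] :: [Factor [Prim [Atom n]]]] @ [Term [Factor [Prim [Atom lit]]] * [Term [Factor [Prim [Atom lit]]]]]] ** [Expr [Term [Factor [Prim [Atom n]]]] ** [Expr [Term [Factor [Prim [Atom lit]]]]]]]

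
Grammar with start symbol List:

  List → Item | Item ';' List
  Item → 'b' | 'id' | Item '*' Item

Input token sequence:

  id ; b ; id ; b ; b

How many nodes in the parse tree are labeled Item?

5

[List [Item id] ; [List [Item b] ; [List [Item id] ; [List [Item b] ; [List [Item b]]]]]]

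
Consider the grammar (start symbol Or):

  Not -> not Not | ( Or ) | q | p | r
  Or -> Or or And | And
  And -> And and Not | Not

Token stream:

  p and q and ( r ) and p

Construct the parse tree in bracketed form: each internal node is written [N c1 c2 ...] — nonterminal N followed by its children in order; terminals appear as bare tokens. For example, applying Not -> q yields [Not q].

Or
And
And and Not
And and Not and Not
And and Not and Not and Not
Not and Not and Not and Not
p and Not and Not and Not
p and q and Not and Not
p and q and ( Or ) and Not
p and q and ( And ) and Not
p and q and ( Not ) and Not
p and q and ( r ) and Not
p and q and ( r ) and p

[Or [And [And [And [And [Not p]] and [Not q]] and [Not ( [Or [And [Not r]]] )]] and [Not p]]]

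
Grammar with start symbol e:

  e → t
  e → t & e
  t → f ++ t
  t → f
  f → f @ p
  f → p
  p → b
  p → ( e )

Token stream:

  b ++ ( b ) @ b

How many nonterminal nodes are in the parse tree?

13

[e [t [f [p b]] ++ [t [f [f [p ( [e [t [f [p b]]]] )]] @ [p b]]]]]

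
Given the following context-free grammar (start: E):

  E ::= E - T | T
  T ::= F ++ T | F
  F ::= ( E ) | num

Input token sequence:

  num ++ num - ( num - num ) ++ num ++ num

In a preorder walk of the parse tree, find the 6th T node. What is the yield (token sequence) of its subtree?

num ++ num

[E [E [T [F num] ++ [T [F num]]]] - [T [F ( [E [E [T [F num]]] - [T [F num]]] )] ++ [T [F num] ++ [T [F num]]]]]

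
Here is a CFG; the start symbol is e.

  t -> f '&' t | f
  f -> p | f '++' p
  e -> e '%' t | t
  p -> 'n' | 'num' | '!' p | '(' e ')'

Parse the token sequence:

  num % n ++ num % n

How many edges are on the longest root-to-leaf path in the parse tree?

[e [e [e [t [f [p num]]]] % [t [f [f [p n]] ++ [p num]]]] % [t [f [p n]]]]

6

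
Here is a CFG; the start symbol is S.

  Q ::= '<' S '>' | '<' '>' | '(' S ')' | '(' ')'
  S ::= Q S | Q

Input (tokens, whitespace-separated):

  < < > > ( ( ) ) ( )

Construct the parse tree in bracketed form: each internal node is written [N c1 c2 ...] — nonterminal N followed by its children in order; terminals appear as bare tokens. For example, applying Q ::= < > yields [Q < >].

S
Q S
< S > S
< Q > S
< < > > S
< < > > Q S
< < > > ( S ) S
< < > > ( Q ) S
< < > > ( ( ) ) S
< < > > ( ( ) ) Q
< < > > ( ( ) ) ( )

[S [Q < [S [Q < >]] >] [S [Q ( [S [Q ( )]] )] [S [Q ( )]]]]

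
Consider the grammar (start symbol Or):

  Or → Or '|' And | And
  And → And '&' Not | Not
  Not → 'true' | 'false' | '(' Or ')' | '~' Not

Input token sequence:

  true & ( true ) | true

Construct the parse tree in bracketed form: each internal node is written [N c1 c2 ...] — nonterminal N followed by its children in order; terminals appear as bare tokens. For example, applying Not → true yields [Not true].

[Or [Or [And [And [Not true]] & [Not ( [Or [And [Not true]]] )]]] | [And [Not true]]]

Or
Or | And
And | And
And & Not | And
Not & Not | And
true & Not | And
true & ( Or ) | And
true & ( And ) | And
true & ( Not ) | And
true & ( true ) | And
true & ( true ) | Not
true & ( true ) | true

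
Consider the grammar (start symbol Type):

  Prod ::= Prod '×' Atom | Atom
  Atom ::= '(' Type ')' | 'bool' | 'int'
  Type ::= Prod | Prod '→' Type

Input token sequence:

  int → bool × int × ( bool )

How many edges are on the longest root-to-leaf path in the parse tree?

[Type [Prod [Atom int]] → [Type [Prod [Prod [Prod [Atom bool]] × [Atom int]] × [Atom ( [Type [Prod [Atom bool]]] )]]]]

7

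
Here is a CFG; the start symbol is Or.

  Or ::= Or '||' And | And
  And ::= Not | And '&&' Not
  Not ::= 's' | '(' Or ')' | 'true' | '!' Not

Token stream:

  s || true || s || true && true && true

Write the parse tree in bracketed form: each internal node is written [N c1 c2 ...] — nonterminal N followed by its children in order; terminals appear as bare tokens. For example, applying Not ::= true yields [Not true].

Or
Or || And
Or || And || And
Or || And || And || And
And || And || And || And
Not || And || And || And
s || And || And || And
s || Not || And || And
s || true || And || And
s || true || Not || And
s || true || s || And
s || true || s || And && Not
s || true || s || And && Not && Not
s || true || s || Not && Not && Not
s || true || s || true && Not && Not
s || true || s || true && true && Not
s || true || s || true && true && true

[Or [Or [Or [Or [And [Not s]]] || [And [Not true]]] || [And [Not s]]] || [And [And [And [Not true]] && [Not true]] && [Not true]]]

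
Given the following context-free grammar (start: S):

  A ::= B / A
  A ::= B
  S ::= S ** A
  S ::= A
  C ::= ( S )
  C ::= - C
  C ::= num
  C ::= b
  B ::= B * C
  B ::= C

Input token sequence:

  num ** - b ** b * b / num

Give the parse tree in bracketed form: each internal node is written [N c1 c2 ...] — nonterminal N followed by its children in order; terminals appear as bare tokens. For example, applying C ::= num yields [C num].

S
S ** A
S ** A ** A
A ** A ** A
B ** A ** A
C ** A ** A
num ** A ** A
num ** B ** A
num ** C ** A
num ** - C ** A
num ** - b ** A
num ** - b ** B / A
num ** - b ** B * C / A
num ** - b ** C * C / A
num ** - b ** b * C / A
num ** - b ** b * b / A
num ** - b ** b * b / B
num ** - b ** b * b / C
num ** - b ** b * b / num

[S [S [S [A [B [C num]]]] ** [A [B [C - [C b]]]]] ** [A [B [B [C b]] * [C b]] / [A [B [C num]]]]]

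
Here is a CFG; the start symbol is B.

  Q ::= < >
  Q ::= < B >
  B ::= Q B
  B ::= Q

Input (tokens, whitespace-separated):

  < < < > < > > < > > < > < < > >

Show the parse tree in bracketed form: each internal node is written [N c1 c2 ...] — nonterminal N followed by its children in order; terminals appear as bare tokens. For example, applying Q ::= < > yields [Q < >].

[B [Q < [B [Q < [B [Q < >] [B [Q < >]]] >] [B [Q < >]]] >] [B [Q < >] [B [Q < [B [Q < >]] >]]]]

B
Q B
< B > B
< Q B > B
< < B > B > B
< < Q B > B > B
< < < > B > B > B
< < < > Q > B > B
< < < > < > > B > B
< < < > < > > Q > B
< < < > < > > < > > B
< < < > < > > < > > Q B
< < < > < > > < > > < > B
< < < > < > > < > > < > Q
< < < > < > > < > > < > < B >
< < < > < > > < > > < > < Q >
< < < > < > > < > > < > < < > >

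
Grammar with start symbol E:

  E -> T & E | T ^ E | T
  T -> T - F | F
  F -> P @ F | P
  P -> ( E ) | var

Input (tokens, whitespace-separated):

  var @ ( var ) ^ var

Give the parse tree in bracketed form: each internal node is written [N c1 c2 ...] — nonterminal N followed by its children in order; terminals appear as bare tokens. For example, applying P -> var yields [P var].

[E [T [F [P var] @ [F [P ( [E [T [F [P var]]]] )]]]] ^ [E [T [F [P var]]]]]

E
T ^ E
F ^ E
P @ F ^ E
var @ F ^ E
var @ P ^ E
var @ ( E ) ^ E
var @ ( T ) ^ E
var @ ( F ) ^ E
var @ ( P ) ^ E
var @ ( var ) ^ E
var @ ( var ) ^ T
var @ ( var ) ^ F
var @ ( var ) ^ P
var @ ( var ) ^ var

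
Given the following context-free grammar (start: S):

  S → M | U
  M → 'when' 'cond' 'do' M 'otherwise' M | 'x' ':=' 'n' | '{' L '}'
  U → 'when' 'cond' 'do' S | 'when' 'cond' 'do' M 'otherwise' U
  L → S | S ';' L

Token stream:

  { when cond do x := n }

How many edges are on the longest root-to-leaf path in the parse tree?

[S [M { [L [S [U when cond do [S [M x := n]]]]] }]]

7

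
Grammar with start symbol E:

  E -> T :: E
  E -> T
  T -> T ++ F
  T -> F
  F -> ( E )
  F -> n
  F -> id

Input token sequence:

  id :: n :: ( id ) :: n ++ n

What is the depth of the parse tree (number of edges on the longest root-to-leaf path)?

8

[E [T [F id]] :: [E [T [F n]] :: [E [T [F ( [E [T [F id]]] )]] :: [E [T [T [F n]] ++ [F n]]]]]]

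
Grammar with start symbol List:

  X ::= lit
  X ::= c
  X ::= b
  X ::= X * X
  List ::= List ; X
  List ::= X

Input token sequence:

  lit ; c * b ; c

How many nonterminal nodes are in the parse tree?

[List [List [List [X lit]] ; [X [X c] * [X b]]] ; [X c]]

8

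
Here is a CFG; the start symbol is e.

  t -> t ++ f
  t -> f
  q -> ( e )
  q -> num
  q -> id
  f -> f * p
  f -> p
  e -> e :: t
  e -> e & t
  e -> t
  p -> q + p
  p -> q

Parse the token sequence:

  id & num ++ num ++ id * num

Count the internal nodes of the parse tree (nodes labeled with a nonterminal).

21

[e [e [t [f [p [q id]]]]] & [t [t [t [f [p [q num]]]] ++ [f [p [q num]]]] ++ [f [f [p [q id]]] * [p [q num]]]]]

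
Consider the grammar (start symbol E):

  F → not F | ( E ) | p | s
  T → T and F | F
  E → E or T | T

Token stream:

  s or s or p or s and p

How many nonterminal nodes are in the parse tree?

[E [E [E [E [T [F s]]] or [T [F s]]] or [T [F p]]] or [T [T [F s]] and [F p]]]

14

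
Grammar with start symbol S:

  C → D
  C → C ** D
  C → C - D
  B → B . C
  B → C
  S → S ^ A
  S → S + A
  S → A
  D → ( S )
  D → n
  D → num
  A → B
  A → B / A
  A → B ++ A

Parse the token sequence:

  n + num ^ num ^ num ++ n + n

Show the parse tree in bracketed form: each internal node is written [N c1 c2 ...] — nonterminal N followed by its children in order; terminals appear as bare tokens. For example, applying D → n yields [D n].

[S [S [S [S [S [A [B [C [D n]]]]] + [A [B [C [D num]]]]] ^ [A [B [C [D num]]]]] ^ [A [B [C [D num]]] ++ [A [B [C [D n]]]]]] + [A [B [C [D n]]]]]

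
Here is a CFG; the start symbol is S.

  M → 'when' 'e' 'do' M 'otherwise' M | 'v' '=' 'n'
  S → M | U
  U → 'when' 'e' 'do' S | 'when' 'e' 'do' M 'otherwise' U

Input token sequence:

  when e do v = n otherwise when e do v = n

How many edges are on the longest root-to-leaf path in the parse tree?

5

[S [U when e do [M v = n] otherwise [U when e do [S [M v = n]]]]]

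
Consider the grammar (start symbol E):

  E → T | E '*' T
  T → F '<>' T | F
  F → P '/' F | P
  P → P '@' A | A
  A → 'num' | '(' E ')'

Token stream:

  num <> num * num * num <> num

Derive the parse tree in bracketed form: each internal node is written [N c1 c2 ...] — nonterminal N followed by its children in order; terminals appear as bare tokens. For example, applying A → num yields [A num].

E
E * T
E * T * T
T * T * T
F <> T * T * T
P <> T * T * T
A <> T * T * T
num <> T * T * T
num <> F * T * T
num <> P * T * T
num <> A * T * T
num <> num * T * T
num <> num * F * T
num <> num * P * T
num <> num * A * T
num <> num * num * T
num <> num * num * F <> T
num <> num * num * P <> T
num <> num * num * A <> T
num <> num * num * num <> T
num <> num * num * num <> F
num <> num * num * num <> P
num <> num * num * num <> A
num <> num * num * num <> num

[E [E [E [T [F [P [A num]]] <> [T [F [P [A num]]]]]] * [T [F [P [A num]]]]] * [T [F [P [A num]]] <> [T [F [P [A num]]]]]]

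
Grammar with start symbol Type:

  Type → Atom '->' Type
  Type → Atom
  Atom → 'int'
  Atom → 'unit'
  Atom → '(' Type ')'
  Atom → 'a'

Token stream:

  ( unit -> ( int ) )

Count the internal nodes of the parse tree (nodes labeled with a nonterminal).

[Type [Atom ( [Type [Atom unit] -> [Type [Atom ( [Type [Atom int]] )]]] )]]

8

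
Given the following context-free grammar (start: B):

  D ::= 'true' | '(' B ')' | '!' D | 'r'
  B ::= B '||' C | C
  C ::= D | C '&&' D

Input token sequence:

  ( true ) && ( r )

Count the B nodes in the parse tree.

3

[B [C [C [D ( [B [C [D true]]] )]] && [D ( [B [C [D r]]] )]]]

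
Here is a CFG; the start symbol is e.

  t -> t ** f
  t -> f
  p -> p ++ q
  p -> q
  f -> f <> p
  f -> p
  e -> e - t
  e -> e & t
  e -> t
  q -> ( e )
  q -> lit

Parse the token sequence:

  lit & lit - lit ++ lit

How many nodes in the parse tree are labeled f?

3

[e [e [e [t [f [p [q lit]]]]] & [t [f [p [q lit]]]]] - [t [f [p [p [q lit]] ++ [q lit]]]]]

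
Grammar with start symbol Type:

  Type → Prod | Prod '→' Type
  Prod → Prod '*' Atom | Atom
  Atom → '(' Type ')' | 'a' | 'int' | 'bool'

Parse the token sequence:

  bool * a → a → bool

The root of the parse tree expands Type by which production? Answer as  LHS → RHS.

Type → Prod '→' Type

[Type [Prod [Prod [Atom bool]] * [Atom a]] → [Type [Prod [Atom a]] → [Type [Prod [Atom bool]]]]]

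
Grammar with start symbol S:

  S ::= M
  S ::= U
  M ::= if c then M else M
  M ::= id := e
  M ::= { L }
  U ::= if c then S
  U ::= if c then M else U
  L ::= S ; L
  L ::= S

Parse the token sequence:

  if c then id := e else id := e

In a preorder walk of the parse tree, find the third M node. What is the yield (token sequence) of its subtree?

id := e

[S [M if c then [M id := e] else [M id := e]]]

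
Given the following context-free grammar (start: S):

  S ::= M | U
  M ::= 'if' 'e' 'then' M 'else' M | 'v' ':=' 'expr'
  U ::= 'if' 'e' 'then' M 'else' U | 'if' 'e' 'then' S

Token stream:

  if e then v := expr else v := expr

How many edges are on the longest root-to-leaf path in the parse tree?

[S [M if e then [M v := expr] else [M v := expr]]]

3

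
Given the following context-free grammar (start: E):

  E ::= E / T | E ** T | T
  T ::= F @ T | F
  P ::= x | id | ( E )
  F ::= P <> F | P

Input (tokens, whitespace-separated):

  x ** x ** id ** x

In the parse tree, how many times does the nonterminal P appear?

[E [E [E [E [T [F [P x]]]] ** [T [F [P x]]]] ** [T [F [P id]]]] ** [T [F [P x]]]]

4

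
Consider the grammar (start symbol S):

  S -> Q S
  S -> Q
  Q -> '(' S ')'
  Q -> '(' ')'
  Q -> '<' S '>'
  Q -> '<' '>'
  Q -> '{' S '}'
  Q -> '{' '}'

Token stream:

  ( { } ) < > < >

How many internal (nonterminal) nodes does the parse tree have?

8

[S [Q ( [S [Q { }]] )] [S [Q < >] [S [Q < >]]]]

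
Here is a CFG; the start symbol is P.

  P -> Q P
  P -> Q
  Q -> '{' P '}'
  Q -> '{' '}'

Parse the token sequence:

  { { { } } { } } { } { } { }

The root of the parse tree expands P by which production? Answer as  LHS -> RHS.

P -> Q P

[P [Q { [P [Q { [P [Q { }]] }] [P [Q { }]]] }] [P [Q { }] [P [Q { }] [P [Q { }]]]]]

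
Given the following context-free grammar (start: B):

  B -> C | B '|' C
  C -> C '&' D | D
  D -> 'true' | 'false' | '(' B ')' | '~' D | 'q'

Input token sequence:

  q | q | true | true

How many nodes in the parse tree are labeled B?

4

[B [B [B [B [C [D q]]] | [C [D q]]] | [C [D true]]] | [C [D true]]]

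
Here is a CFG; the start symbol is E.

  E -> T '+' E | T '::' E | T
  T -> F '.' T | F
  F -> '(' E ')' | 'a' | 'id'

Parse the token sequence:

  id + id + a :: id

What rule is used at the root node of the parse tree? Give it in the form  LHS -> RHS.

E -> T '+' E

[E [T [F id]] + [E [T [F id]] + [E [T [F a]] :: [E [T [F id]]]]]]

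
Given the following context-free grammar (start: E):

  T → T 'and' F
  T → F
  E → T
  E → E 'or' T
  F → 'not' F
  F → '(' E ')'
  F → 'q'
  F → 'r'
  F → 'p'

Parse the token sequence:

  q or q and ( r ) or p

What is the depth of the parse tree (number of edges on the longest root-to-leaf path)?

7

[E [E [E [T [F q]]] or [T [T [F q]] and [F ( [E [T [F r]]] )]]] or [T [F p]]]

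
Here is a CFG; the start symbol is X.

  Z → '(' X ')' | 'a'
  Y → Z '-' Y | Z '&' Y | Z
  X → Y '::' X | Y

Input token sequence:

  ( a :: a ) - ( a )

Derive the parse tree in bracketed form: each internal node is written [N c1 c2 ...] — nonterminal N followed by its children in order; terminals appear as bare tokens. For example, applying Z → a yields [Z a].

[X [Y [Z ( [X [Y [Z a]] :: [X [Y [Z a]]]] )] - [Y [Z ( [X [Y [Z a]]] )]]]]

X
Y
Z - Y
( X ) - Y
( Y :: X ) - Y
( Z :: X ) - Y
( a :: X ) - Y
( a :: Y ) - Y
( a :: Z ) - Y
( a :: a ) - Y
( a :: a ) - Z
( a :: a ) - ( X )
( a :: a ) - ( Y )
( a :: a ) - ( Z )
( a :: a ) - ( a )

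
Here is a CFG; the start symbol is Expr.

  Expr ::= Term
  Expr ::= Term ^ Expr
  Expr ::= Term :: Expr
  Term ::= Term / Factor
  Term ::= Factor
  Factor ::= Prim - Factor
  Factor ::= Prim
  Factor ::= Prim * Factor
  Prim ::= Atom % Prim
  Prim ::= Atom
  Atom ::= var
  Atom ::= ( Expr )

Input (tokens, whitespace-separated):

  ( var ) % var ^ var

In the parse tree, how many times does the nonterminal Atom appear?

4

[Expr [Term [Factor [Prim [Atom ( [Expr [Term [Factor [Prim [Atom var]]]]] )] % [Prim [Atom var]]]]] ^ [Expr [Term [Factor [Prim [Atom var]]]]]]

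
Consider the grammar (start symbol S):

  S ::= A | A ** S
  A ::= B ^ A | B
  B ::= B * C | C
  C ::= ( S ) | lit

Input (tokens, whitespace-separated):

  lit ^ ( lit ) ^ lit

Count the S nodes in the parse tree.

2

[S [A [B [C lit]] ^ [A [B [C ( [S [A [B [C lit]]]] )]] ^ [A [B [C lit]]]]]]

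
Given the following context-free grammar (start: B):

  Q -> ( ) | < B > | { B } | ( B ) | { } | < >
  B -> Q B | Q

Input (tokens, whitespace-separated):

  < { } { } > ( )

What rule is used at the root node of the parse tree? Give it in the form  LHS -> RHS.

[B [Q < [B [Q { }] [B [Q { }]]] >] [B [Q ( )]]]

B -> Q B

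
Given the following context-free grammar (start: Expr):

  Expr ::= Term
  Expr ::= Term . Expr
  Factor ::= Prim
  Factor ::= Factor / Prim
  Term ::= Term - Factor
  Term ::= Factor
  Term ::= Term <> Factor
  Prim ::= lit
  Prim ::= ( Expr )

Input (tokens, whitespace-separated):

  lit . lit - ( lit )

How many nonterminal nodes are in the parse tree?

15

[Expr [Term [Factor [Prim lit]]] . [Expr [Term [Term [Factor [Prim lit]]] - [Factor [Prim ( [Expr [Term [Factor [Prim lit]]]] )]]]]]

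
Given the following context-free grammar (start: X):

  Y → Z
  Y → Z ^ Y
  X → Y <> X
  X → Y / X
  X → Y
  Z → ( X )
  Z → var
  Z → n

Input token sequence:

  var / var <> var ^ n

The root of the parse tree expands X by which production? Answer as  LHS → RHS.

X → Y / X

[X [Y [Z var]] / [X [Y [Z var]] <> [X [Y [Z var] ^ [Y [Z n]]]]]]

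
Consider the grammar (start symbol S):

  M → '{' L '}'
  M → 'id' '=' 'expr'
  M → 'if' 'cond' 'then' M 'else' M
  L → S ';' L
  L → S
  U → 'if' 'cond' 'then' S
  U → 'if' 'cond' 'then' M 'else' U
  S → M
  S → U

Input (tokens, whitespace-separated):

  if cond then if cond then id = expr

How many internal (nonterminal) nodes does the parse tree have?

[S [U if cond then [S [U if cond then [S [M id = expr]]]]]]

6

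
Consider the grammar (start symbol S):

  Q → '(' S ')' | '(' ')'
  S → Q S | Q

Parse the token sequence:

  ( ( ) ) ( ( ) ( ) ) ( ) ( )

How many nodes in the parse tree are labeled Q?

7

[S [Q ( [S [Q ( )]] )] [S [Q ( [S [Q ( )] [S [Q ( )]]] )] [S [Q ( )] [S [Q ( )]]]]]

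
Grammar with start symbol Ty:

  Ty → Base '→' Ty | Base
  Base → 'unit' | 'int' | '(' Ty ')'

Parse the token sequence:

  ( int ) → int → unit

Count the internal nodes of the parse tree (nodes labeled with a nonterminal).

[Ty [Base ( [Ty [Base int]] )] → [Ty [Base int] → [Ty [Base unit]]]]

8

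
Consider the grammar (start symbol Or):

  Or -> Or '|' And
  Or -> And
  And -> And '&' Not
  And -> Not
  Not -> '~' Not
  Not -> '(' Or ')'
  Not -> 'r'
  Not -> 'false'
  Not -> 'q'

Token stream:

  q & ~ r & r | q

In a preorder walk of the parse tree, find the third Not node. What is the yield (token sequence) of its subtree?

r

[Or [Or [And [And [And [Not q]] & [Not ~ [Not r]]] & [Not r]]] | [And [Not q]]]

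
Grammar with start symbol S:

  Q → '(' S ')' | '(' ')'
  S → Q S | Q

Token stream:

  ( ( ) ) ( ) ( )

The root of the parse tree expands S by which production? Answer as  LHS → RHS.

S → Q S

[S [Q ( [S [Q ( )]] )] [S [Q ( )] [S [Q ( )]]]]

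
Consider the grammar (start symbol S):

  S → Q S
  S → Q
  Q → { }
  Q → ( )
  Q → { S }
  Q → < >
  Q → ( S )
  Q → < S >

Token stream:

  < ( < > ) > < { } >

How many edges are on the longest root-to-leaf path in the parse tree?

6

[S [Q < [S [Q ( [S [Q < >]] )]] >] [S [Q < [S [Q { }]] >]]]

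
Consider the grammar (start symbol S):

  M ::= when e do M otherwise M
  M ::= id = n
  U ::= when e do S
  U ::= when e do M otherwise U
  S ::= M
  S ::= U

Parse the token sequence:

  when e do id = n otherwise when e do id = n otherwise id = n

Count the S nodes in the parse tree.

1

[S [M when e do [M id = n] otherwise [M when e do [M id = n] otherwise [M id = n]]]]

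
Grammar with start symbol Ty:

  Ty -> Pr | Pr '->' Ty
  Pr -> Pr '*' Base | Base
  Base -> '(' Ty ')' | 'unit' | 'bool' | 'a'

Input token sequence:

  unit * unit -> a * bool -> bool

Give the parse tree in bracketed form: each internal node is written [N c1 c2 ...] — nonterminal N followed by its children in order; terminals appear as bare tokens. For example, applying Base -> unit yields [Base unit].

[Ty [Pr [Pr [Base unit]] * [Base unit]] -> [Ty [Pr [Pr [Base a]] * [Base bool]] -> [Ty [Pr [Base bool]]]]]

Ty
Pr -> Ty
Pr * Base -> Ty
Base * Base -> Ty
unit * Base -> Ty
unit * unit -> Ty
unit * unit -> Pr -> Ty
unit * unit -> Pr * Base -> Ty
unit * unit -> Base * Base -> Ty
unit * unit -> a * Base -> Ty
unit * unit -> a * bool -> Ty
unit * unit -> a * bool -> Pr
unit * unit -> a * bool -> Base
unit * unit -> a * bool -> bool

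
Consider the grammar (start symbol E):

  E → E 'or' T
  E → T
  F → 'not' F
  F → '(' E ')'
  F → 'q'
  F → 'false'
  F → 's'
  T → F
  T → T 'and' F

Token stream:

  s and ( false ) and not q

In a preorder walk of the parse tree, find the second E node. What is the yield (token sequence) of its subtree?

[E [T [T [T [F s]] and [F ( [E [T [F false]]] )]] and [F not [F q]]]]

false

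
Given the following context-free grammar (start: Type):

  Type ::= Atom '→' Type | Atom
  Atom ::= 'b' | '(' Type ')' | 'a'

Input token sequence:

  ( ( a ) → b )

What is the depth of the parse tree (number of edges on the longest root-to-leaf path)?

6

[Type [Atom ( [Type [Atom ( [Type [Atom a]] )] → [Type [Atom b]]] )]]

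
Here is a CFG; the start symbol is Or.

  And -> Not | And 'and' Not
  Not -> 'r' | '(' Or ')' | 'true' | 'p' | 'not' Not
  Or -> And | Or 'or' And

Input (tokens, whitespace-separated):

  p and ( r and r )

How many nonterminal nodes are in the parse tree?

[Or [And [And [Not p]] and [Not ( [Or [And [And [Not r]] and [Not r]]] )]]]

10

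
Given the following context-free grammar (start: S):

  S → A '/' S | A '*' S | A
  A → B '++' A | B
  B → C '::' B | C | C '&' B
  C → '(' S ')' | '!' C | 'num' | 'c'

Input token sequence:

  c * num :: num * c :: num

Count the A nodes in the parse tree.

[S [A [B [C c]]] * [S [A [B [C num] :: [B [C num]]]] * [S [A [B [C c] :: [B [C num]]]]]]]

3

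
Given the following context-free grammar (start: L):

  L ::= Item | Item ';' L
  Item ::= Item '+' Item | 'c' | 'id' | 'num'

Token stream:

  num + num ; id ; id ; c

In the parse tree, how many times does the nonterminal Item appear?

6

[L [Item [Item num] + [Item num]] ; [L [Item id] ; [L [Item id] ; [L [Item c]]]]]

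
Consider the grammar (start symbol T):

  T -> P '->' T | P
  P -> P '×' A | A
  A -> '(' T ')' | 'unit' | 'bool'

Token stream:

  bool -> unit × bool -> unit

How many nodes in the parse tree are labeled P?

4

[T [P [A bool]] -> [T [P [P [A unit]] × [A bool]] -> [T [P [A unit]]]]]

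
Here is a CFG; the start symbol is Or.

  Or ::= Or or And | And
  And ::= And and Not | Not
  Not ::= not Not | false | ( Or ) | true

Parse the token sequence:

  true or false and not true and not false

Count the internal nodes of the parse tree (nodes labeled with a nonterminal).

[Or [Or [And [Not true]]] or [And [And [And [Not false]] and [Not not [Not true]]] and [Not not [Not false]]]]

12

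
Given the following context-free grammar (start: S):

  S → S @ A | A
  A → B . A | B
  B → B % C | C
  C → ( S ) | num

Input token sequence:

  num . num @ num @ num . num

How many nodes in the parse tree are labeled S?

[S [S [S [A [B [C num]] . [A [B [C num]]]]] @ [A [B [C num]]]] @ [A [B [C num]] . [A [B [C num]]]]]

3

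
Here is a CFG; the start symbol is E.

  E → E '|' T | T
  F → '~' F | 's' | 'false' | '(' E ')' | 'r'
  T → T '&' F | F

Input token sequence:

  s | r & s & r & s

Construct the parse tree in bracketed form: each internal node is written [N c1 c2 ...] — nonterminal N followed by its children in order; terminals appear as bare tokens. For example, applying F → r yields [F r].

E
E | T
T | T
F | T
s | T
s | T & F
s | T & F & F
s | T & F & F & F
s | F & F & F & F
s | r & F & F & F
s | r & s & F & F
s | r & s & r & F
s | r & s & r & s

[E [E [T [F s]]] | [T [T [T [T [F r]] & [F s]] & [F r]] & [F s]]]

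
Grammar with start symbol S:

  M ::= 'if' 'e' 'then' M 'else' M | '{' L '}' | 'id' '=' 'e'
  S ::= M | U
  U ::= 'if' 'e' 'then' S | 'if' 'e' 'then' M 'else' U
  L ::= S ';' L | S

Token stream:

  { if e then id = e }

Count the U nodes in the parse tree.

[S [M { [L [S [U if e then [S [M id = e]]]]] }]]

1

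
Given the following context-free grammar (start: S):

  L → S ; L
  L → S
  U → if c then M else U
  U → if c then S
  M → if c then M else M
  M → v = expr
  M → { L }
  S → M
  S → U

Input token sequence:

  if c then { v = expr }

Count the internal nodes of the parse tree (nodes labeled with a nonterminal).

7

[S [U if c then [S [M { [L [S [M v = expr]]] }]]]]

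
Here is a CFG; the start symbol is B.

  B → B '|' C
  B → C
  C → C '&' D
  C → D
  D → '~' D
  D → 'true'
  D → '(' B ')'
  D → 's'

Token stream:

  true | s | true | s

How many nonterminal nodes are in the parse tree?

[B [B [B [B [C [D true]]] | [C [D s]]] | [C [D true]]] | [C [D s]]]

12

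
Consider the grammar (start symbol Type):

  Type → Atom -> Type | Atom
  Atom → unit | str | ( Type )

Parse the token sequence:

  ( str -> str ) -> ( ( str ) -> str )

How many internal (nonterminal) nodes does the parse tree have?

[Type [Atom ( [Type [Atom str] -> [Type [Atom str]]] )] -> [Type [Atom ( [Type [Atom ( [Type [Atom str]] )] -> [Type [Atom str]]] )]]]

14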